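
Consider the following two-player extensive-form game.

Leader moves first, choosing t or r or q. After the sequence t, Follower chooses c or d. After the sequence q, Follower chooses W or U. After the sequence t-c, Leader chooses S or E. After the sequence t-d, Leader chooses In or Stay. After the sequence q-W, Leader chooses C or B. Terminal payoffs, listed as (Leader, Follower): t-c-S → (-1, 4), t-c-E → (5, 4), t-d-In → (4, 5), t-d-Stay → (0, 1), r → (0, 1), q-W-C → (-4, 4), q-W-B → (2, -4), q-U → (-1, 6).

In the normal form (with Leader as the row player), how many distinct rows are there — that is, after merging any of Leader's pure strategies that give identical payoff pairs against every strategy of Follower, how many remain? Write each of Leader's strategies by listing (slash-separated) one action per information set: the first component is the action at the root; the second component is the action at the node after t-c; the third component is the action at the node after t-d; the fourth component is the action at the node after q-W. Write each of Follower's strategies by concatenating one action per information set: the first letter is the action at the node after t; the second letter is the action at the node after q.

7

Leader has 24 pure strategies: t/S/In/C, t/S/In/B, t/S/Stay/C, t/S/Stay/B, t/E/In/C, t/E/In/B, t/E/Stay/C, t/E/Stay/B, r/S/In/C, r/S/In/B, r/S/Stay/C, r/S/Stay/B, r/E/In/C, r/E/In/B, r/E/Stay/C, r/E/Stay/B, q/S/In/C, q/S/In/B, q/S/Stay/C, q/S/Stay/B, q/E/In/C, q/E/In/B, q/E/Stay/C, q/E/Stay/B. Columns: cW, cU, dW, dU.
{t/S/In/C, t/S/In/B} → row (-1,4) (-1,4) (4,5) (4,5)
{t/S/Stay/C, t/S/Stay/B} → row (-1,4) (-1,4) (0,1) (0,1)
{t/E/In/C, t/E/In/B} → row (5,4) (5,4) (4,5) (4,5)
{t/E/Stay/C, t/E/Stay/B} → row (5,4) (5,4) (0,1) (0,1)
{r/S/In/C, r/S/In/B, r/S/Stay/C, r/S/Stay/B, r/E/In/C, r/E/In/B, r/E/Stay/C, r/E/Stay/B} → row (0,1) (0,1) (0,1) (0,1)
{q/S/In/C, q/S/Stay/C, q/E/In/C, q/E/Stay/C} → row (-4,4) (-1,6) (-4,4) (-1,6)
{q/S/In/B, q/S/Stay/B, q/E/In/B, q/E/Stay/B} → row (2,-4) (-1,6) (2,-4) (-1,6)
That's 7 distinct rows out of 24 strategies.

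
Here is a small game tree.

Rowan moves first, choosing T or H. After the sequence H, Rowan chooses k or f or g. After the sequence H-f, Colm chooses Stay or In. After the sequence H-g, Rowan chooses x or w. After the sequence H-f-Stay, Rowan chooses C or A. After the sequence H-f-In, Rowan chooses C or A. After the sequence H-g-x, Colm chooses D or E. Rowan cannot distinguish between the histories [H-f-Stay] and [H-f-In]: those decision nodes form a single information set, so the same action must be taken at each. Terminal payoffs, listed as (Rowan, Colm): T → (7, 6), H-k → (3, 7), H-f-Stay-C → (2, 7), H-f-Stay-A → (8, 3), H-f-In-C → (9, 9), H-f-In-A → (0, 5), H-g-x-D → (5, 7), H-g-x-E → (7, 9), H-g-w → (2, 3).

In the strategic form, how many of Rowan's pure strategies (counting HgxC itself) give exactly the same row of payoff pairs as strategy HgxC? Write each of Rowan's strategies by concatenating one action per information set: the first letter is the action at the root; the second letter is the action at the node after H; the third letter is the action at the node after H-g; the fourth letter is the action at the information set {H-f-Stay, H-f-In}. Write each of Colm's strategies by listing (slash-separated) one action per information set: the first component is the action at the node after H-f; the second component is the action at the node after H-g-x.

Row for HgxC (columns Stay/D, Stay/E, In/D, In/E): (5,7) (7,9) (5,7) (7,9).
Under HgxC, Rowan's choice at the information set {H-f-Stay, H-f-In} can never be reached regardless of what Colm does, so varying those choices leaves every outcome unchanged.
Holding the reachable choices fixed and varying the unreachable one freely already gives 2 equivalent strategies.
No other strategy reproduces this row, so those 2 are the full class: HgxC, HgxA.

2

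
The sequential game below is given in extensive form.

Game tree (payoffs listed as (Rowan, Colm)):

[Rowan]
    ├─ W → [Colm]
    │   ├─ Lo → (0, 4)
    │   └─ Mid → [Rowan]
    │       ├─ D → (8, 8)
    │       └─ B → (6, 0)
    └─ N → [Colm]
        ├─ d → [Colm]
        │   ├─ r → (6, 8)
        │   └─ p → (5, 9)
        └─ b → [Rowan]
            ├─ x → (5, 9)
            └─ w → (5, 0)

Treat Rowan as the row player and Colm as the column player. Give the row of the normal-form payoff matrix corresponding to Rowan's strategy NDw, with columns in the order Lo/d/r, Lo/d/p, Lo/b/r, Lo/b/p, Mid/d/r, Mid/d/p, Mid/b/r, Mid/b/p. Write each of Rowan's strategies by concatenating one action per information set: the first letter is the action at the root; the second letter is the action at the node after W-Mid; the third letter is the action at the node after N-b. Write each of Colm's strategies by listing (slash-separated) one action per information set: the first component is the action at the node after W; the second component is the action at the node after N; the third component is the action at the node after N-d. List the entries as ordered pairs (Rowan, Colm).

vs Lo/d/r: Rowan plays N → Colm plays d at [N] → Colm plays r at [N-d] → (6, 8)
vs Lo/d/p: Rowan plays N → Colm plays d at [N] → Colm plays p at [N-d] → (5, 9)
vs Lo/b/r: Rowan plays N → Colm plays b at [N] → Rowan plays w at [N-b] → (5, 0)
vs Lo/b/p: Rowan plays N → Colm plays b at [N] → Rowan plays w at [N-b] → (5, 0)
vs Mid/d/r: Rowan plays N → Colm plays d at [N] → Colm plays r at [N-d] → (6, 8)
vs Mid/d/p: Rowan plays N → Colm plays d at [N] → Colm plays p at [N-d] → (5, 9)
vs Mid/b/r: Rowan plays N → Colm plays b at [N] → Rowan plays w at [N-b] → (5, 0)
vs Mid/b/p: Rowan plays N → Colm plays b at [N] → Rowan plays w at [N-b] → (5, 0)

(6,8) (5,9) (5,0) (5,0) (6,8) (5,9) (5,0) (5,0)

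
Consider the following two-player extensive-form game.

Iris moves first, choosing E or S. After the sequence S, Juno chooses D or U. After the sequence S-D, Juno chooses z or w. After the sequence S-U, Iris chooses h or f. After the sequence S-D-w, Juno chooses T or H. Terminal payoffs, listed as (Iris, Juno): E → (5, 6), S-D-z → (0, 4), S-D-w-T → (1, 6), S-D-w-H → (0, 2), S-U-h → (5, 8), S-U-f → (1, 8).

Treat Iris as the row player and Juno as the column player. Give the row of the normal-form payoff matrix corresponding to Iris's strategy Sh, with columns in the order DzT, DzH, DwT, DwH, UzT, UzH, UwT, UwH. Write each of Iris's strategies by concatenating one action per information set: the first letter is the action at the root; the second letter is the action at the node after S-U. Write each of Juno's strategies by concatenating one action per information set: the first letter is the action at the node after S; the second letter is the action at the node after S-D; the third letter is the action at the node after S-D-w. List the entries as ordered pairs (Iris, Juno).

vs DzT: Iris plays S → Juno plays D at [S] → Juno plays z at [S-D] → (0, 4)
vs DzH: Iris plays S → Juno plays D at [S] → Juno plays z at [S-D] → (0, 4)
vs DwT: Iris plays S → Juno plays D at [S] → Juno plays w at [S-D] → Juno plays T at [S-D-w] → (1, 6)
vs DwH: Iris plays S → Juno plays D at [S] → Juno plays w at [S-D] → Juno plays H at [S-D-w] → (0, 2)
vs UzT: Iris plays S → Juno plays U at [S] → Iris plays h at [S-U] → (5, 8)
vs UzH: Iris plays S → Juno plays U at [S] → Iris plays h at [S-U] → (5, 8)
vs UwT: Iris plays S → Juno plays U at [S] → Iris plays h at [S-U] → (5, 8)
vs UwH: Iris plays S → Juno plays U at [S] → Iris plays h at [S-U] → (5, 8)

(0,4) (0,4) (1,6) (0,2) (5,8) (5,8) (5,8) (5,8)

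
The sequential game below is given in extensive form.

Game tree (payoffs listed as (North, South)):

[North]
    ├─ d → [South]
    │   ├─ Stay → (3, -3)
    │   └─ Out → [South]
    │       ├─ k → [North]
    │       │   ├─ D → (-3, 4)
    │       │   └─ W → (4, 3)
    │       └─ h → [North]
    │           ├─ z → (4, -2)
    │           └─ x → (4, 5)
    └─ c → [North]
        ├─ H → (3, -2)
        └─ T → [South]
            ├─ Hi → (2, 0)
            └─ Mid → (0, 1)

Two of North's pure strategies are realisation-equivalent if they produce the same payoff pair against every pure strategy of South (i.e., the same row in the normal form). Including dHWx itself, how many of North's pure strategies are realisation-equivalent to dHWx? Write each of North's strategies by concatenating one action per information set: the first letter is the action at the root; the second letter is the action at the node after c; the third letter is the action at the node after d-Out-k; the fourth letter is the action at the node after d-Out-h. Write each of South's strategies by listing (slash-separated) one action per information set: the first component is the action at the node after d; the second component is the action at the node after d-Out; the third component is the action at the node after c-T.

Row for dHWx (columns Stay/k/Hi, Stay/k/Mid, Stay/h/Hi, Stay/h/Mid, Out/k/Hi, Out/k/Mid, Out/h/Hi, Out/h/Mid): (3,-3) (3,-3) (3,-3) (3,-3) (4,3) (4,3) (4,5) (4,5).
Under dHWx, North's choice at the node after c can never be reached regardless of what South does, so varying those choices leaves every outcome unchanged.
Holding the reachable choices fixed and varying the unreachable one freely already gives 2 equivalent strategies.
No other strategy reproduces this row, so those 2 are the full class: dHWx, dTWx.

2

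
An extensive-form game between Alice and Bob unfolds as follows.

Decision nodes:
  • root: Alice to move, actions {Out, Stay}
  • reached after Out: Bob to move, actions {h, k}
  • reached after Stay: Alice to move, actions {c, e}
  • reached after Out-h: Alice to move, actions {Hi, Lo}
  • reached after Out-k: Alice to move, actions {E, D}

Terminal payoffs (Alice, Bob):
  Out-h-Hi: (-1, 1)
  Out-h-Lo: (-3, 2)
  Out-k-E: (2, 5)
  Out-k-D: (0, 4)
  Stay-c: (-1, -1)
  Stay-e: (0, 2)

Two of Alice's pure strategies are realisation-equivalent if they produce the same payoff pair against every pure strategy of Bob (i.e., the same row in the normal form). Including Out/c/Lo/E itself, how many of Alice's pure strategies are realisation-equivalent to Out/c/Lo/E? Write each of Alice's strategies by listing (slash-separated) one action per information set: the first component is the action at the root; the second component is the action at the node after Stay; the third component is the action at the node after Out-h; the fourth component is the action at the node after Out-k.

2

Row for Out/c/Lo/E (columns h, k): (-3,2) (2,5).
Under Out/c/Lo/E, Alice's choice at the node after Stay can never be reached regardless of what Bob does, so varying those choices leaves every outcome unchanged.
Holding the reachable choices fixed and varying the unreachable one freely already gives 2 equivalent strategies.
No other strategy reproduces this row, so those 2 are the full class: Out/c/Lo/E, Out/e/Lo/E.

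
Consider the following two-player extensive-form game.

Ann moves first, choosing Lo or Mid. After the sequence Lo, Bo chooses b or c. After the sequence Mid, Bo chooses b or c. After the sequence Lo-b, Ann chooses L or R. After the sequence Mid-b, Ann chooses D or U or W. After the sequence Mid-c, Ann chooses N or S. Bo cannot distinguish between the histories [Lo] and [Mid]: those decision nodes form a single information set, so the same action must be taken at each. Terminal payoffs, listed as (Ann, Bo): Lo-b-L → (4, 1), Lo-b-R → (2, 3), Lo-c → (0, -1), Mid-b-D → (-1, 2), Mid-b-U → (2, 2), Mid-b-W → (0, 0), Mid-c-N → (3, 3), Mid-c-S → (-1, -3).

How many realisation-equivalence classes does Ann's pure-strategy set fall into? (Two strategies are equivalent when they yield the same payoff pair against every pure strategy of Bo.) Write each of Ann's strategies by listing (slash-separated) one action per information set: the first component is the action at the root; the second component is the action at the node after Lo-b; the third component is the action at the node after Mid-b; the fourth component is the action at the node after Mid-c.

Ann has 24 pure strategies: Lo/L/D/N, Lo/L/D/S, Lo/L/U/N, Lo/L/U/S, Lo/L/W/N, Lo/L/W/S, Lo/R/D/N, Lo/R/D/S, Lo/R/U/N, Lo/R/U/S, Lo/R/W/N, Lo/R/W/S, Mid/L/D/N, Mid/L/D/S, Mid/L/U/N, Mid/L/U/S, Mid/L/W/N, Mid/L/W/S, Mid/R/D/N, Mid/R/D/S, Mid/R/U/N, Mid/R/U/S, Mid/R/W/N, Mid/R/W/S. Columns: b, c.
{Lo/L/D/N, Lo/L/D/S, Lo/L/U/N, Lo/L/U/S, Lo/L/W/N, Lo/L/W/S} → row (4,1) (0,-1)
{Lo/R/D/N, Lo/R/D/S, Lo/R/U/N, Lo/R/U/S, Lo/R/W/N, Lo/R/W/S} → row (2,3) (0,-1)
{Mid/L/D/N, Mid/R/D/N} → row (-1,2) (3,3)
{Mid/L/D/S, Mid/R/D/S} → row (-1,2) (-1,-3)
{Mid/L/U/N, Mid/R/U/N} → row (2,2) (3,3)
{Mid/L/U/S, Mid/R/U/S} → row (2,2) (-1,-3)
{Mid/L/W/N, Mid/R/W/N} → row (0,0) (3,3)
{Mid/L/W/S, Mid/R/W/S} → row (0,0) (-1,-3)
That's 8 distinct rows out of 24 strategies.

8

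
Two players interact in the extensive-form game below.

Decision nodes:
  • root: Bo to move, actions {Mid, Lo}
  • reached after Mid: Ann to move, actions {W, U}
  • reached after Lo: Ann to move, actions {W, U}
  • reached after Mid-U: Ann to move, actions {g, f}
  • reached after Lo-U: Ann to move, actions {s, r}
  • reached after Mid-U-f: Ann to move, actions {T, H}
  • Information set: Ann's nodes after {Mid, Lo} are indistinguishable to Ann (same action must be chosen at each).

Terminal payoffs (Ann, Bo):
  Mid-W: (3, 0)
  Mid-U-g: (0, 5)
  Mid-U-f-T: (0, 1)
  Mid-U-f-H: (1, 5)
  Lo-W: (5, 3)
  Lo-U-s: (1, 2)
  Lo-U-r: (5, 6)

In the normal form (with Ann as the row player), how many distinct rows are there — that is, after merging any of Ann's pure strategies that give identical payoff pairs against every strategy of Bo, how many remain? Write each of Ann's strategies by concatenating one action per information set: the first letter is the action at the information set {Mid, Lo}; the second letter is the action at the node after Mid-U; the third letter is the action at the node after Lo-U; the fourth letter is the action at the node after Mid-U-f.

7

Ann has 16 pure strategies: WgsT, WgsH, WgrT, WgrH, WfsT, WfsH, WfrT, WfrH, UgsT, UgsH, UgrT, UgrH, UfsT, UfsH, UfrT, UfrH. Columns: Mid, Lo.
{WgsT, WgsH, WgrT, WgrH, WfsT, WfsH, WfrT, WfrH} → row (3,0) (5,3)
{UgsT, UgsH} → row (0,5) (1,2)
{UgrT, UgrH} → row (0,5) (5,6)
{UfsT} → row (0,1) (1,2)
{UfsH} → row (1,5) (1,2)
{UfrT} → row (0,1) (5,6)
{UfrH} → row (1,5) (5,6)
That's 7 distinct rows out of 16 strategies.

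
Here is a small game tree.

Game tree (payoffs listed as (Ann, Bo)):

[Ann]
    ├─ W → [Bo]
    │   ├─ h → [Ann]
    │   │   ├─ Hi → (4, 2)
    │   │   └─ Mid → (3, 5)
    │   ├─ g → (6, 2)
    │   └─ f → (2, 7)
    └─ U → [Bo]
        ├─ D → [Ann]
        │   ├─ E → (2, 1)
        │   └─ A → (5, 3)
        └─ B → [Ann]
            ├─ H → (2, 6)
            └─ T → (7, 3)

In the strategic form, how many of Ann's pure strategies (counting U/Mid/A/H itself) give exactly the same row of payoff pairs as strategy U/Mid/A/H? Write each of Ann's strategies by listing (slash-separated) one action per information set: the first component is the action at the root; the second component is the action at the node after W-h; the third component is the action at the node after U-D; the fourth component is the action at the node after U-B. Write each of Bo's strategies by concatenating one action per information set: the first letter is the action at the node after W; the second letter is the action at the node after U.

Row for U/Mid/A/H (columns hD, hB, gD, gB, fD, fB): (5,3) (2,6) (5,3) (2,6) (5,3) (2,6).
Under U/Mid/A/H, Ann's choice at the node after W-h can never be reached regardless of what Bo does, so varying those choices leaves every outcome unchanged.
Holding the reachable choices fixed and varying the unreachable one freely already gives 2 equivalent strategies.
No other strategy reproduces this row, so those 2 are the full class: U/Hi/A/H, U/Mid/A/H.

2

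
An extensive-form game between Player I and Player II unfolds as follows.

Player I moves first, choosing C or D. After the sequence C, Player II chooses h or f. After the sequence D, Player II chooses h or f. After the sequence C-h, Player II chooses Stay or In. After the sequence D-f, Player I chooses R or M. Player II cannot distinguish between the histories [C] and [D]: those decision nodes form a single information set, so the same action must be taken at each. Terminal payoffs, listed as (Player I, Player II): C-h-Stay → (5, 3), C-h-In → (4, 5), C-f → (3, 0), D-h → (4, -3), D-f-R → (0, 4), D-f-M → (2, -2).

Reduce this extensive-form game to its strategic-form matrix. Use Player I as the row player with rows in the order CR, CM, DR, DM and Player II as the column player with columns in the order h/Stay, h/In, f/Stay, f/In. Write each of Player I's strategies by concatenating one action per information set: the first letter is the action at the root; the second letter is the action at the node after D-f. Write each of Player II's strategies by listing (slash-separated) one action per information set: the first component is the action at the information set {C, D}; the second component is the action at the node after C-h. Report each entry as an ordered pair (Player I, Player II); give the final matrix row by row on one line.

CR: (5,3) (4,5) (3,0) (3,0) | CM: (5,3) (4,5) (3,0) (3,0) | DR: (4,-3) (4,-3) (0,4) (0,4) | DM: (4,-3) (4,-3) (2,-2) (2,-2)

Row CR: h/Stay→(5,3), h/In→(4,5), f/Stay→(3,0), f/In→(3,0)
Row CM: h/Stay→(5,3), h/In→(4,5), f/Stay→(3,0), f/In→(3,0)
Row DR: h/Stay→(4,-3), h/In→(4,-3), f/Stay→(0,4), f/In→(0,4)
Row DM: h/Stay→(4,-3), h/In→(4,-3), f/Stay→(2,-2), f/In→(2,-2)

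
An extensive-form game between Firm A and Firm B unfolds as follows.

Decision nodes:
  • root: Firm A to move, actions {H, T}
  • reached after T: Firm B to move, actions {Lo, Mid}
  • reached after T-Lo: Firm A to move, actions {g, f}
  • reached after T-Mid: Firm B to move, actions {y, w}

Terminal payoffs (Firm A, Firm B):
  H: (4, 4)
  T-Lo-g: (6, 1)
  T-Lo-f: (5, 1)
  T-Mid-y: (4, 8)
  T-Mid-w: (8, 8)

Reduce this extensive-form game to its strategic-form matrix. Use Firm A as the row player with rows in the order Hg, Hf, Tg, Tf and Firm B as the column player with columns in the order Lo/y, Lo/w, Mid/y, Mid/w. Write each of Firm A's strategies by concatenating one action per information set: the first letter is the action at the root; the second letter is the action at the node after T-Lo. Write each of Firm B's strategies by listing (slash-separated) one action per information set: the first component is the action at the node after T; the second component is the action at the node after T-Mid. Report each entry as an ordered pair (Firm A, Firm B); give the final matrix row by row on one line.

Hg: (4,4) (4,4) (4,4) (4,4) | Hf: (4,4) (4,4) (4,4) (4,4) | Tg: (6,1) (6,1) (4,8) (8,8) | Tf: (5,1) (5,1) (4,8) (8,8)

         Lo/y     Lo/w    Mid/y    Mid/w
  Hg    (4,4)    (4,4)    (4,4)    (4,4)
  Hf    (4,4)    (4,4)    (4,4)    (4,4)
  Tg    (6,1)    (6,1)    (4,8)    (8,8)
  Tf    (5,1)    (5,1)    (4,8)    (8,8)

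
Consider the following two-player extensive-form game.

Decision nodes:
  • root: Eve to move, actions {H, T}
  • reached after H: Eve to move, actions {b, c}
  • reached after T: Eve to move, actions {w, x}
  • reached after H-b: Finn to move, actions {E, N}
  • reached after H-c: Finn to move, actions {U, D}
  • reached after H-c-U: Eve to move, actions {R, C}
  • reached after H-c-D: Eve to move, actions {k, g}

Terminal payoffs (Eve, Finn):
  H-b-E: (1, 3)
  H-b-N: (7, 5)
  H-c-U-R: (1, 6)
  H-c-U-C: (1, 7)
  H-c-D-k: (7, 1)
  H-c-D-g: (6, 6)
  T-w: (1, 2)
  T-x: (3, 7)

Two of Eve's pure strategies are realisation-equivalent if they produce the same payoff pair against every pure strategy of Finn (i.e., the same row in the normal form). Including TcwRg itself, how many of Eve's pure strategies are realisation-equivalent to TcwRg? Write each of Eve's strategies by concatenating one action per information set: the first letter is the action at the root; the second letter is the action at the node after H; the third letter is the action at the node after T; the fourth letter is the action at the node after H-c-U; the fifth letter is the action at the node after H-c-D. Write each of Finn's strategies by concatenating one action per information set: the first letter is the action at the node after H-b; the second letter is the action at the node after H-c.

Row for TcwRg (columns EU, ED, NU, ND): (1,2) (1,2) (1,2) (1,2).
Under TcwRg, Eve's choice at the node after H and at the node after H-c-U and at the node after H-c-D can never be reached regardless of what Finn does, so varying those choices leaves every outcome unchanged.
Holding the reachable choices fixed and varying the unreachable ones freely already gives 2 × 2 × 2 = 8 equivalent strategies.
No other strategy reproduces this row, so those 8 are the full class: TbwRk, TbwRg, TbwCk, TbwCg, TcwRk, TcwRg, TcwCk, TcwCg.

8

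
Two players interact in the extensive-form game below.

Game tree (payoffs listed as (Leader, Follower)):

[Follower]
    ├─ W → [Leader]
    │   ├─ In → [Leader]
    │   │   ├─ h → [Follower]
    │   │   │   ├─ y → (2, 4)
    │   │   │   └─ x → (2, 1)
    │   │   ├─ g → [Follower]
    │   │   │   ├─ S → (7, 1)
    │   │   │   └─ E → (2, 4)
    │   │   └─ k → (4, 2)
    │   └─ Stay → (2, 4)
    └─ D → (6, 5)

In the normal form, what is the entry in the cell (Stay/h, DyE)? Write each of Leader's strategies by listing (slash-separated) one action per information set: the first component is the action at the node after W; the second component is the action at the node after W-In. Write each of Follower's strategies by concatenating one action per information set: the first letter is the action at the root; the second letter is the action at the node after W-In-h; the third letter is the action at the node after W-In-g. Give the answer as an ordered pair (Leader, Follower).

Trace the play path from the root:
  Follower plays D
→ terminal payoff (6, 5).
(Leader's choice at the node after W is never reached on this path, so it doesn't affect the outcome.)

(6, 5)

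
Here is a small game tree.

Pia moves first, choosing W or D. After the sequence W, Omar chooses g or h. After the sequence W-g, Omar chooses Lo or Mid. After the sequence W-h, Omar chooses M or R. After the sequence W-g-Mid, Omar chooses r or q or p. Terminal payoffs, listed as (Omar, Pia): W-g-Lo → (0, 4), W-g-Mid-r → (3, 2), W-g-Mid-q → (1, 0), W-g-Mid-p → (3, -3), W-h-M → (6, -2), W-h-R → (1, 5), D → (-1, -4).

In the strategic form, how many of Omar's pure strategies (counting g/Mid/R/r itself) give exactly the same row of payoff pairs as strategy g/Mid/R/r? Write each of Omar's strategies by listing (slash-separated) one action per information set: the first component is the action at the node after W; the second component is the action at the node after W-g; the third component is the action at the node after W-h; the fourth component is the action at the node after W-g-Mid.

Row for g/Mid/R/r (columns W, D): (3,2) (-1,-4).
Under g/Mid/R/r, Omar's choice at the node after W-h can never be reached regardless of what Pia does, so varying those choices leaves every outcome unchanged.
Holding the reachable choices fixed and varying the unreachable one freely already gives 2 equivalent strategies.
No other strategy reproduces this row, so those 2 are the full class: g/Mid/M/r, g/Mid/R/r.

2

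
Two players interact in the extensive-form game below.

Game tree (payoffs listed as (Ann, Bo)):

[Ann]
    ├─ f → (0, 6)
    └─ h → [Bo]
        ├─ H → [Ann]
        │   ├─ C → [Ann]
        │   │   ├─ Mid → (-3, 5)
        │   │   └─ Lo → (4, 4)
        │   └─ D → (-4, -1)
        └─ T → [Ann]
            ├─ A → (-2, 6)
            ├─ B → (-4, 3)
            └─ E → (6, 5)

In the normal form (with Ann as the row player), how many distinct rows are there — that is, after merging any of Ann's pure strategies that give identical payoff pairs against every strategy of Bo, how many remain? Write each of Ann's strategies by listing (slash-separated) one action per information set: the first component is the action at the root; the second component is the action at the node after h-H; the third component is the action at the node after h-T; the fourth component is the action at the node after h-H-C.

Ann has 24 pure strategies: f/C/A/Mid, f/C/A/Lo, f/C/B/Mid, f/C/B/Lo, f/C/E/Mid, f/C/E/Lo, f/D/A/Mid, f/D/A/Lo, f/D/B/Mid, f/D/B/Lo, f/D/E/Mid, f/D/E/Lo, h/C/A/Mid, h/C/A/Lo, h/C/B/Mid, h/C/B/Lo, h/C/E/Mid, h/C/E/Lo, h/D/A/Mid, h/D/A/Lo, h/D/B/Mid, h/D/B/Lo, h/D/E/Mid, h/D/E/Lo. Columns: H, T.
{f/C/A/Mid, f/C/A/Lo, f/C/B/Mid, f/C/B/Lo, f/C/E/Mid, f/C/E/Lo, f/D/A/Mid, f/D/A/Lo, f/D/B/Mid, f/D/B/Lo, f/D/E/Mid, f/D/E/Lo} → row (0,6) (0,6)
{h/C/A/Mid} → row (-3,5) (-2,6)
{h/C/A/Lo} → row (4,4) (-2,6)
{h/C/B/Mid} → row (-3,5) (-4,3)
{h/C/B/Lo} → row (4,4) (-4,3)
{h/C/E/Mid} → row (-3,5) (6,5)
{h/C/E/Lo} → row (4,4) (6,5)
{h/D/A/Mid, h/D/A/Lo} → row (-4,-1) (-2,6)
{h/D/B/Mid, h/D/B/Lo} → row (-4,-1) (-4,3)
{h/D/E/Mid, h/D/E/Lo} → row (-4,-1) (6,5)
That's 10 distinct rows out of 24 strategies.

10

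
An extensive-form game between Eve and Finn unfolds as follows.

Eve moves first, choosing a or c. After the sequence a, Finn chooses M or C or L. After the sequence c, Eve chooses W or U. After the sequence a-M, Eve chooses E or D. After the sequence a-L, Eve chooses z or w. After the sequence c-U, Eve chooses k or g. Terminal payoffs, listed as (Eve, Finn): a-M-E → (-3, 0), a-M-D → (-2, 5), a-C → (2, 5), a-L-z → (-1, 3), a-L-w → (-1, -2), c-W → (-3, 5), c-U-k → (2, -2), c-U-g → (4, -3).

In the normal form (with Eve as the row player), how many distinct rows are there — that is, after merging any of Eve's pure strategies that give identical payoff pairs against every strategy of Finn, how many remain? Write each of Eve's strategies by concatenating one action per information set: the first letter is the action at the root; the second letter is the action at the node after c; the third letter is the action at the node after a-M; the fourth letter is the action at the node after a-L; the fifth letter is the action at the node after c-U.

Eve has 32 pure strategies: aWEzk, aWEzg, aWEwk, aWEwg, aWDzk, aWDzg, aWDwk, aWDwg, aUEzk, aUEzg, aUEwk, aUEwg, aUDzk, aUDzg, aUDwk, aUDwg, cWEzk, cWEzg, cWEwk, cWEwg, cWDzk, cWDzg, cWDwk, cWDwg, cUEzk, cUEzg, cUEwk, cUEwg, cUDzk, cUDzg, cUDwk, cUDwg. Columns: M, C, L.
{aWEzk, aWEzg, aUEzk, aUEzg} → row (-3,0) (2,5) (-1,3)
{aWEwk, aWEwg, aUEwk, aUEwg} → row (-3,0) (2,5) (-1,-2)
{aWDzk, aWDzg, aUDzk, aUDzg} → row (-2,5) (2,5) (-1,3)
{aWDwk, aWDwg, aUDwk, aUDwg} → row (-2,5) (2,5) (-1,-2)
{cWEzk, cWEzg, cWEwk, cWEwg, cWDzk, cWDzg, cWDwk, cWDwg} → row (-3,5) (-3,5) (-3,5)
{cUEzk, cUEwk, cUDzk, cUDwk} → row (2,-2) (2,-2) (2,-2)
{cUEzg, cUEwg, cUDzg, cUDwg} → row (4,-3) (4,-3) (4,-3)
That's 7 distinct rows out of 32 strategies.

7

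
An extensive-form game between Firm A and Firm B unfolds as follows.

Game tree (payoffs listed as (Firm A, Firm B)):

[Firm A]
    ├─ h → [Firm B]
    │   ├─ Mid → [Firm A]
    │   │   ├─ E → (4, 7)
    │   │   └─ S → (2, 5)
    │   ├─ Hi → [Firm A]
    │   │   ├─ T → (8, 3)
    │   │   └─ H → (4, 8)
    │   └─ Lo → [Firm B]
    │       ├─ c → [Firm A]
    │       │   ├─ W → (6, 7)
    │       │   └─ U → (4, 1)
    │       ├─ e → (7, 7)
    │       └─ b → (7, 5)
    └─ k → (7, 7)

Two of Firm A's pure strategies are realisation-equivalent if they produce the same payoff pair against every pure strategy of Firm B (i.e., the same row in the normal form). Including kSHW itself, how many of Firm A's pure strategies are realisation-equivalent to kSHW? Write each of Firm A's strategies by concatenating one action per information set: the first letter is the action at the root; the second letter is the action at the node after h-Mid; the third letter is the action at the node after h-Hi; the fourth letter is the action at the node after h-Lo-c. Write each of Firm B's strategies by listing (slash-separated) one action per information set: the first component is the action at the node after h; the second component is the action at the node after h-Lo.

Row for kSHW (columns Mid/c, Mid/e, Mid/b, Hi/c, Hi/e, Hi/b, Lo/c, Lo/e, Lo/b): (7,7) (7,7) (7,7) (7,7) (7,7) (7,7) (7,7) (7,7) (7,7).
Under kSHW, Firm A's choice at the node after h-Mid and at the node after h-Hi and at the node after h-Lo-c can never be reached regardless of what Firm B does, so varying those choices leaves every outcome unchanged.
Holding the reachable choices fixed and varying the unreachable ones freely already gives 2 × 2 × 2 = 8 equivalent strategies.
No other strategy reproduces this row, so those 8 are the full class: kETW, kETU, kEHW, kEHU, kSTW, kSTU, kSHW, kSHU.

8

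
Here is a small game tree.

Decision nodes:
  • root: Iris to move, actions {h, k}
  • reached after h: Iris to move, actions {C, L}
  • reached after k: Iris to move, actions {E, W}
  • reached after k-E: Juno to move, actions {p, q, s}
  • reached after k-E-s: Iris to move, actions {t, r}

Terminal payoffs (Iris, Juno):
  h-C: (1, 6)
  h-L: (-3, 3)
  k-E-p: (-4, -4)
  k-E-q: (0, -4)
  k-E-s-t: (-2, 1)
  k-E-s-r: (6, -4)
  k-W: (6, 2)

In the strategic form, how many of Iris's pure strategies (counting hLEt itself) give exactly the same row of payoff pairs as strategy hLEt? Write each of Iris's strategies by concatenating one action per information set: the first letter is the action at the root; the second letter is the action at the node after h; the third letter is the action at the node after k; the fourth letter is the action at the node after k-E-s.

Row for hLEt (columns p, q, s): (-3,3) (-3,3) (-3,3).
Under hLEt, Iris's choice at the node after k and at the node after k-E-s can never be reached regardless of what Juno does, so varying those choices leaves every outcome unchanged.
Holding the reachable choices fixed and varying the unreachable ones freely already gives 2 × 2 = 4 equivalent strategies.
No other strategy reproduces this row, so those 4 are the full class: hLEt, hLEr, hLWt, hLWr.

4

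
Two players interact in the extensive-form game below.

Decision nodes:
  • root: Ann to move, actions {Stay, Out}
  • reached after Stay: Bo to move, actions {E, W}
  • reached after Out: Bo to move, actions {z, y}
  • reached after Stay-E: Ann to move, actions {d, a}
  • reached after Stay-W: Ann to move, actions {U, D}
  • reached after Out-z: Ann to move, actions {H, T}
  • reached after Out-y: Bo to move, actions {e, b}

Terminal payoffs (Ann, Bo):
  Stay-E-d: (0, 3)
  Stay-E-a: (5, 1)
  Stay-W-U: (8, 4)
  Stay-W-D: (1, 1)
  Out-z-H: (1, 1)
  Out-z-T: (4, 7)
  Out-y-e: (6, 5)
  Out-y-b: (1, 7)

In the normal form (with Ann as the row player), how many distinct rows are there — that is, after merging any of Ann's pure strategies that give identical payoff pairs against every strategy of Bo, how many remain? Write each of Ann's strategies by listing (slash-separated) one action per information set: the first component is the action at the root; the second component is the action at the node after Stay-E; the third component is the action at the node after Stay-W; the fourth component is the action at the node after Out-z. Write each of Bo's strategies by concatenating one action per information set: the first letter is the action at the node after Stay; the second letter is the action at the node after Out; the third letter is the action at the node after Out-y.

6

Ann has 16 pure strategies: Stay/d/U/H, Stay/d/U/T, Stay/d/D/H, Stay/d/D/T, Stay/a/U/H, Stay/a/U/T, Stay/a/D/H, Stay/a/D/T, Out/d/U/H, Out/d/U/T, Out/d/D/H, Out/d/D/T, Out/a/U/H, Out/a/U/T, Out/a/D/H, Out/a/D/T. Columns: Eze, Ezb, Eye, Eyb, Wze, Wzb, Wye, Wyb.
{Stay/d/U/H, Stay/d/U/T} → row (0,3) (0,3) (0,3) (0,3) (8,4) (8,4) (8,4) (8,4)
{Stay/d/D/H, Stay/d/D/T} → row (0,3) (0,3) (0,3) (0,3) (1,1) (1,1) (1,1) (1,1)
{Stay/a/U/H, Stay/a/U/T} → row (5,1) (5,1) (5,1) (5,1) (8,4) (8,4) (8,4) (8,4)
{Stay/a/D/H, Stay/a/D/T} → row (5,1) (5,1) (5,1) (5,1) (1,1) (1,1) (1,1) (1,1)
{Out/d/U/H, Out/d/D/H, Out/a/U/H, Out/a/D/H} → row (1,1) (1,1) (6,5) (1,7) (1,1) (1,1) (6,5) (1,7)
{Out/d/U/T, Out/d/D/T, Out/a/U/T, Out/a/D/T} → row (4,7) (4,7) (6,5) (1,7) (4,7) (4,7) (6,5) (1,7)
That's 6 distinct rows out of 16 strategies.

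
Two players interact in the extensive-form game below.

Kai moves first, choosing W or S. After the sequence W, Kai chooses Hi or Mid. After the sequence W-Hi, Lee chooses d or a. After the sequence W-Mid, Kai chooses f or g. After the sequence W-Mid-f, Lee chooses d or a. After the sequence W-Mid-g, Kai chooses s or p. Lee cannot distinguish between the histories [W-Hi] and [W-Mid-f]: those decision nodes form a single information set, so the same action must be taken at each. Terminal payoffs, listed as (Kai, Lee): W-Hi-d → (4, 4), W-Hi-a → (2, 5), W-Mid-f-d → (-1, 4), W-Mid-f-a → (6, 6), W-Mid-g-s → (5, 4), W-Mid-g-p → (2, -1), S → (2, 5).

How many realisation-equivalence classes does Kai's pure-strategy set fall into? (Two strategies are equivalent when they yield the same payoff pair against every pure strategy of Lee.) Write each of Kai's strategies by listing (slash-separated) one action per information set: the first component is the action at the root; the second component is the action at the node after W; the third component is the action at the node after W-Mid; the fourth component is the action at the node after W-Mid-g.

5

Kai has 16 pure strategies: W/Hi/f/s, W/Hi/f/p, W/Hi/g/s, W/Hi/g/p, W/Mid/f/s, W/Mid/f/p, W/Mid/g/s, W/Mid/g/p, S/Hi/f/s, S/Hi/f/p, S/Hi/g/s, S/Hi/g/p, S/Mid/f/s, S/Mid/f/p, S/Mid/g/s, S/Mid/g/p. Columns: d, a.
{W/Hi/f/s, W/Hi/f/p, W/Hi/g/s, W/Hi/g/p} → row (4,4) (2,5)
{W/Mid/f/s, W/Mid/f/p} → row (-1,4) (6,6)
{W/Mid/g/s} → row (5,4) (5,4)
{W/Mid/g/p} → row (2,-1) (2,-1)
{S/Hi/f/s, S/Hi/f/p, S/Hi/g/s, S/Hi/g/p, S/Mid/f/s, S/Mid/f/p, S/Mid/g/s, S/Mid/g/p} → row (2,5) (2,5)
That's 5 distinct rows out of 16 strategies.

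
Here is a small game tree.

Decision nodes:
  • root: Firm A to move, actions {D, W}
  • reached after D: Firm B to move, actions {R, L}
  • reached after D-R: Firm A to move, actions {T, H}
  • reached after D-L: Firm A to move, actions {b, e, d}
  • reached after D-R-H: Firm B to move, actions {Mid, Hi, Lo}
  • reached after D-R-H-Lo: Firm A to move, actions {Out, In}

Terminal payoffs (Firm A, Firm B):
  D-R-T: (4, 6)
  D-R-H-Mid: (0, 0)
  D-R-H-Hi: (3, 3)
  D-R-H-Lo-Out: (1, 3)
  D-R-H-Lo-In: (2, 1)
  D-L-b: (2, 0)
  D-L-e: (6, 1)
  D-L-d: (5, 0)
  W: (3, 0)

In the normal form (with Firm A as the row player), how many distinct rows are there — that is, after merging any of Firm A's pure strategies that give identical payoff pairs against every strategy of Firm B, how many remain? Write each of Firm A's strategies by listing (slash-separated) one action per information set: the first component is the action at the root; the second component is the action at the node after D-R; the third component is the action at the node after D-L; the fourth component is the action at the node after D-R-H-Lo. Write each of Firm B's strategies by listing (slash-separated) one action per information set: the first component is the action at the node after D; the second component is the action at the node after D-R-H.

Firm A has 24 pure strategies: D/T/b/Out, D/T/b/In, D/T/e/Out, D/T/e/In, D/T/d/Out, D/T/d/In, D/H/b/Out, D/H/b/In, D/H/e/Out, D/H/e/In, D/H/d/Out, D/H/d/In, W/T/b/Out, W/T/b/In, W/T/e/Out, W/T/e/In, W/T/d/Out, W/T/d/In, W/H/b/Out, W/H/b/In, W/H/e/Out, W/H/e/In, W/H/d/Out, W/H/d/In. Columns: R/Mid, R/Hi, R/Lo, L/Mid, L/Hi, L/Lo.
{D/T/b/Out, D/T/b/In} → row (4,6) (4,6) (4,6) (2,0) (2,0) (2,0)
{D/T/e/Out, D/T/e/In} → row (4,6) (4,6) (4,6) (6,1) (6,1) (6,1)
{D/T/d/Out, D/T/d/In} → row (4,6) (4,6) (4,6) (5,0) (5,0) (5,0)
{D/H/b/Out} → row (0,0) (3,3) (1,3) (2,0) (2,0) (2,0)
{D/H/b/In} → row (0,0) (3,3) (2,1) (2,0) (2,0) (2,0)
{D/H/e/Out} → row (0,0) (3,3) (1,3) (6,1) (6,1) (6,1)
{D/H/e/In} → row (0,0) (3,3) (2,1) (6,1) (6,1) (6,1)
{D/H/d/Out} → row (0,0) (3,3) (1,3) (5,0) (5,0) (5,0)
{D/H/d/In} → row (0,0) (3,3) (2,1) (5,0) (5,0) (5,0)
{W/T/b/Out, W/T/b/In, W/T/e/Out, W/T/e/In, W/T/d/Out, W/T/d/In, W/H/b/Out, W/H/b/In, W/H/e/Out, W/H/e/In, W/H/d/Out, W/H/d/In} → row (3,0) (3,0) (3,0) (3,0) (3,0) (3,0)
That's 10 distinct rows out of 24 strategies.

10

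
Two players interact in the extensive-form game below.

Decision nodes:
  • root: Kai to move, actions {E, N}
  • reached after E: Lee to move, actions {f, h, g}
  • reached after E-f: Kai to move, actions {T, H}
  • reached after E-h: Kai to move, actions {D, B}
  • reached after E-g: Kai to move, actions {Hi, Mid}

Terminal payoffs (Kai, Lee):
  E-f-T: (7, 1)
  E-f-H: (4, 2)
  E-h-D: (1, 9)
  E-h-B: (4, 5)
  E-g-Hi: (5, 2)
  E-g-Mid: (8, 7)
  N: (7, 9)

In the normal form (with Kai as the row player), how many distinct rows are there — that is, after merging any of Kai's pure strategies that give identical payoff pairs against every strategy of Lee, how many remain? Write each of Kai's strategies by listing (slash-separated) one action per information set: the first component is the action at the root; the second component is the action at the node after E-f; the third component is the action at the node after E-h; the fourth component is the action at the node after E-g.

Kai has 16 pure strategies: E/T/D/Hi, E/T/D/Mid, E/T/B/Hi, E/T/B/Mid, E/H/D/Hi, E/H/D/Mid, E/H/B/Hi, E/H/B/Mid, N/T/D/Hi, N/T/D/Mid, N/T/B/Hi, N/T/B/Mid, N/H/D/Hi, N/H/D/Mid, N/H/B/Hi, N/H/B/Mid. Columns: f, h, g.
{E/T/D/Hi} → row (7,1) (1,9) (5,2)
{E/T/D/Mid} → row (7,1) (1,9) (8,7)
{E/T/B/Hi} → row (7,1) (4,5) (5,2)
{E/T/B/Mid} → row (7,1) (4,5) (8,7)
{E/H/D/Hi} → row (4,2) (1,9) (5,2)
{E/H/D/Mid} → row (4,2) (1,9) (8,7)
{E/H/B/Hi} → row (4,2) (4,5) (5,2)
{E/H/B/Mid} → row (4,2) (4,5) (8,7)
{N/T/D/Hi, N/T/D/Mid, N/T/B/Hi, N/T/B/Mid, N/H/D/Hi, N/H/D/Mid, N/H/B/Hi, N/H/B/Mid} → row (7,9) (7,9) (7,9)
That's 9 distinct rows out of 16 strategies.

9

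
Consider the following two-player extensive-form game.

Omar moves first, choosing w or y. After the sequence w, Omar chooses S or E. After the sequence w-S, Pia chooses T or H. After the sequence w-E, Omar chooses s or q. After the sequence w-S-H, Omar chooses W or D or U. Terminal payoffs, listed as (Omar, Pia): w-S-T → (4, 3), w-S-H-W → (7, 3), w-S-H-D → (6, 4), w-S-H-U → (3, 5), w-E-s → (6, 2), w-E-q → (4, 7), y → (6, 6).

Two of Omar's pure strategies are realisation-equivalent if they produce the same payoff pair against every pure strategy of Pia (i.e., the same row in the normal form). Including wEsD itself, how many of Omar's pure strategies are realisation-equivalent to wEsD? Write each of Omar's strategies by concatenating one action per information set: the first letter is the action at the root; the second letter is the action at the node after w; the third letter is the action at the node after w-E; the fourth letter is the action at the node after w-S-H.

Row for wEsD (columns T, H): (6,2) (6,2).
Under wEsD, Omar's choice at the node after w-S-H can never be reached regardless of what Pia does, so varying those choices leaves every outcome unchanged.
Holding the reachable choices fixed and varying the unreachable one freely already gives 3 equivalent strategies.
No other strategy reproduces this row, so those 3 are the full class: wEsW, wEsD, wEsU.

3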